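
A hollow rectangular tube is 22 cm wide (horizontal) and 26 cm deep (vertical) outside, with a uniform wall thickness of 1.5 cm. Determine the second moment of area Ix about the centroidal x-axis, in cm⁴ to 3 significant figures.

Ix ≈ 1.30 × 10⁴ cm⁴

Split into non-overlapping primitives; take the origin at the lower-left of the bounding box.
Outer rectangle: 22 × 26, A = 572 cm², y = 13 cm, Ī = 32 223 cm⁴.
Inner void (subtracted): 19 × 23, A = 437 cm², y = 13 cm, Ī = 19 264 cm⁴.
By symmetry the centroid is at mid-height, ȳ = 13 cm.
All pieces are centred on the centroidal x-axis, so I = ΣĪ (holes subtracted) = 12 958 cm⁴.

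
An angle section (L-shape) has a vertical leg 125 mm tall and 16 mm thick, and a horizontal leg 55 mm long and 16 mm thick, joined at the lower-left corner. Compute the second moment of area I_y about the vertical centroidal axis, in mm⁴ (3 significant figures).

Treat the section as a set of non-overlapping primitives; coordinates are from the bounding-box lower-left.
Vertical leg: 16 × 125, A = 2 000 mm², x = 8 mm, Ī = 42 667 mm⁴.
Horizontal leg (remainder): 39 × 16, A = 624 mm², x = 35.5 mm, Ī = 79 092 mm⁴.
Centroid: x̄ = ΣA·x / ΣA = 14.54 mm.
Transfer each piece to the vertical centroidal axis using Ī + A·d² with d = x − 14.54:
  vertical leg: d = -6.5396 mm → contributes +128 200 mm⁴
  horizontal leg (remainder): d = 20.96 mm → contributes +353 238 mm⁴
Total I = 481 439 mm⁴.

I_y ≈ 4.81 × 10⁵ mm⁴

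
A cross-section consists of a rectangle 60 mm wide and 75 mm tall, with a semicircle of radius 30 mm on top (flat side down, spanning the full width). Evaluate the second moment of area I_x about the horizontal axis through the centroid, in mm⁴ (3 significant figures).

I_x ≈ 4.91 × 10⁶ mm⁴

Treat the section as a set of non-overlapping primitives; coordinates are from the bounding-box lower-left.
Rectangular body: 60 × 75, A = 4 500 mm², y = 37.5 mm, Ī = 2 109 375 mm⁴.
Semicircular cap: semicircle r = 30, A = 1413.7 mm², y = 87.732 mm, Ī = 88 903 mm⁴.
Centroid: ȳ = ΣA·y / ΣA = 49.508 mm.
Transfer each piece to the horizontal axis through the centroid using Ī + A·d² with d = y − 49.508:
  rectangular body: d = -12.008 mm → contributes +2 758 284 mm⁴
  semicircular cap: d = 38.224 mm → contributes +2 154 446 mm⁴
Total I = 4 912 730 mm⁴.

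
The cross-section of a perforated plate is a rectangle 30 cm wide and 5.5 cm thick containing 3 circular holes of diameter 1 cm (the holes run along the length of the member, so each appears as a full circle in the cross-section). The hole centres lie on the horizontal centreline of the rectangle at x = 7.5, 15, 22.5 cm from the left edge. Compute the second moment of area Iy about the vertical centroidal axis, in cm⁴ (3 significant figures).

Iy ≈ 1.23 × 10⁴ cm⁴

Decompose the section into non-overlapping parts with the origin at the bottom-left of its bounding rectangle.
Plate: 30 × 5.5, A = 165 cm², x = 15 cm, Ī = 12 375 cm⁴.
Hole 1 (subtracted): ⌀1, A = 0.7854 cm², x = 7.5 cm, Ī = 0.049087 cm⁴.
Hole 2 (subtracted): ⌀1, A = 0.7854 cm², x = 15 cm, Ī = 0.049087 cm⁴.
Hole 3 (subtracted): ⌀1, A = 0.7854 cm², x = 22.5 cm, Ī = 0.049087 cm⁴.
By symmetry the centroid is at mid-width, x̄ = 15 cm.
Transfer each piece to the vertical centroidal axis using Ī + A·d² with d = x − 15:
  plate: d = 0 cm → contributes +12 375 cm⁴
  hole 1: d = -7.5 cm → contributes −44.228 cm⁴
  hole 2: d = 0 cm → contributes −0.049087 cm⁴
  hole 3: d = 7.5 cm → contributes −44.228 cm⁴
Total I = 12 286 cm⁴.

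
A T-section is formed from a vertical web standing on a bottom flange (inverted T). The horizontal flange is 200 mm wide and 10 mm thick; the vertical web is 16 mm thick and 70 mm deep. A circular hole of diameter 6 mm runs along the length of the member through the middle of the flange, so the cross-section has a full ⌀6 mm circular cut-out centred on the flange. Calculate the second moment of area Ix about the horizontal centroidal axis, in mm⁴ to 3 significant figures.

Ix ≈ 1.62 × 10⁶ mm⁴

Treat the section as a set of non-overlapping primitives; coordinates are from the bounding-box lower-left.
Flange: 200 × 10, A = 2 000 mm², y = 5 mm, Ī = 16 667 mm⁴.
Web: 16 × 70, A = 1 120 mm², y = 45 mm, Ī = 457 333 mm⁴.
Hole (subtracted): ⌀6, A = 28.274 mm², y = 5 mm, Ī = 63.617 mm⁴.
Centroid: ȳ = ΣA·y / ΣA = 19.49 mm.
Transfer each piece to the horizontal centroidal axis using Ī + A·d² with d = y − 19.49:
  flange: d = -14.49 mm → contributes +436 604 mm⁴
  web: d = 25.51 mm → contributes +1 186 168 mm⁴
  hole: d = -14.49 mm → contributes −6000.3 mm⁴
Total I = 1 616 771 mm⁴.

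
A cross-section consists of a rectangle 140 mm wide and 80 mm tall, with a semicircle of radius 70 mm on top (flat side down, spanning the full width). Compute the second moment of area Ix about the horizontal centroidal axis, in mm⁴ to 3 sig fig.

Ix ≈ 3.08 × 10⁷ mm⁴

Treat the section as a set of non-overlapping primitives; coordinates are from the bounding-box lower-left.
Rectangular body: 140 × 80, A = 11 200 mm², y = 40 mm, Ī = 5 973 333 mm⁴.
Semicircular cap: semicircle r = 70, A = 7696.9 mm², y = 109.71 mm, Ī = 2 635 265 mm⁴.
Centroid: ȳ = ΣA·y / ΣA = 68.393 mm.
Transfer each piece to the horizontal centroidal axis using Ī + A·d² with d = y − 68.393:
  rectangular body: d = -28.393 mm → contributes +15 002 454 mm⁴
  semicircular cap: d = 41.316 mm → contributes +15 773 817 mm⁴
Total I = 30 776 271 mm⁴.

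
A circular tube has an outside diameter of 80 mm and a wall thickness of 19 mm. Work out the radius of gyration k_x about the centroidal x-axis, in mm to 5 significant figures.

k_x ≈ 22.589 mm

Break the section into simple shapes (no overlaps), measuring from the bottom-left corner of the bounding box.
Outer circle: ⌀80, A = 5026.548 mm², y = 40 mm, Ī = 2 010 619 mm⁴.
Bore (subtracted): ⌀42, A = 1385.442 mm², y = 40 mm, Ī = 152 745 mm⁴.
By symmetry the centroid is at mid-height, ȳ = 40 mm.
All pieces are centred on the centroidal x-axis, so I = ΣĪ (holes subtracted) = 1 857 874 mm⁴.
Radius of gyration: k = √(I/A) = √(1 857 874 / 3641.106) = 22.58871 mm.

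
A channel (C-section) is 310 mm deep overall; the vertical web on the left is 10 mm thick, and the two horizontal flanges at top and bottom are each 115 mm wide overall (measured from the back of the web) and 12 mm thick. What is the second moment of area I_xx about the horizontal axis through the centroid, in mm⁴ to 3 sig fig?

Split into non-overlapping primitives; take the origin at the lower-left of the bounding box.
Web: 10 × 310, A = 3 100 mm², y = 155 mm, Ī = 24 825 833 mm⁴.
Top flange (beyond web): 105 × 12, A = 1 260 mm², y = 304 mm, Ī = 15 120 mm⁴.
Bottom flange (beyond web): 105 × 12, A = 1 260 mm², y = 6 mm, Ī = 15 120 mm⁴.
By symmetry the centroid is at mid-height, ȳ = 155 mm.
Transfer each piece to the horizontal axis through the centroid using Ī + A·d² with d = y − 155:
  web: d = 0 mm → contributes +24 825 833 mm⁴
  top flange (beyond web): d = 149 mm → contributes +27 988 380 mm⁴
  bottom flange (beyond web): d = -149 mm → contributes +27 988 380 mm⁴
Total I = 80 802 593 mm⁴.

I_xx ≈ 8.08 × 10⁷ mm⁴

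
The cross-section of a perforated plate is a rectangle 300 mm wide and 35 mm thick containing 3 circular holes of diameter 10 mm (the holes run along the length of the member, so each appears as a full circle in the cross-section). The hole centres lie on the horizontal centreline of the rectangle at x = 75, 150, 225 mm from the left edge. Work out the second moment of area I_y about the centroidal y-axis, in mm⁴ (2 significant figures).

I_y ≈ 7.8 × 10⁷ mm⁴

Decompose the section into non-overlapping parts with the origin at the bottom-left of its bounding rectangle.
Plate: 300 × 35, A = 10 500 mm², x = 150 mm, Ī = 78 750 000 mm⁴.
Hole 1 (subtracted): ⌀10, A = 78.54 mm², x = 75 mm, Ī = 490.9 mm⁴.
Hole 2 (subtracted): ⌀10, A = 78.54 mm², x = 150 mm, Ī = 490.9 mm⁴.
Hole 3 (subtracted): ⌀10, A = 78.54 mm², x = 225 mm, Ī = 490.9 mm⁴.
By symmetry the centroid is at mid-width, x̄ = 150 mm.
Transfer each piece to the centroidal y-axis using Ī + A·d² with d = x − 150:
  plate: d = 0 mm → contributes +78 750 000 mm⁴
  hole 1: d = -75 mm → contributes −442 277 mm⁴
  hole 2: d = 0 mm → contributes −490.9 mm⁴
  hole 3: d = 75 mm → contributes −442 277 mm⁴
Total I = 77 864 954 mm⁴.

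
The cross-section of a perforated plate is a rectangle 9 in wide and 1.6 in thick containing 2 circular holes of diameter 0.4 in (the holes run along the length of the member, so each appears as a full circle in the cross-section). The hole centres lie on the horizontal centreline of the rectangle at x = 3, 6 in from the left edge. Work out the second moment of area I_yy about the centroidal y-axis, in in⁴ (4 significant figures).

Decompose the section into non-overlapping parts with the origin at the bottom-left of its bounding rectangle.
Plate: 9 × 1.6, A = 14.4 in², x = 4.5 in, Ī = 97.2 in⁴.
Hole 1 (subtracted): ⌀0.4, A = 0.125664 in², x = 3 in, Ī = 0.00125664 in⁴.
Hole 2 (subtracted): ⌀0.4, A = 0.125664 in², x = 6 in, Ī = 0.00125664 in⁴.
By symmetry the centroid is at mid-width, x̄ = 4.5 in.
Transfer each piece to the centroidal y-axis using Ī + A·d² with d = x − 4.5:
  plate: d = 0 in → contributes +97.2 in⁴
  hole 1: d = -1.5 in → contributes −0.284 in⁴
  hole 2: d = 1.5 in → contributes −0.284 in⁴
Total I = 96.632 in⁴.

I_yy ≈ 96.63 in⁴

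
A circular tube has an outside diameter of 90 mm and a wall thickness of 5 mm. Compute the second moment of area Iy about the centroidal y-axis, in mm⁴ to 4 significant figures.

Decompose the section into non-overlapping parts with the origin at the bottom-left of its bounding rectangle.
Outer circle: ⌀90, A = 6361.73 mm², x = 45 mm, Ī = 3 220 623 mm⁴.
Bore (subtracted): ⌀80, A = 5026.55 mm², x = 45 mm, Ī = 2 010 619 mm⁴.
By symmetry the centroid is at mid-width, x̄ = 45 mm.
All pieces are centred on the centroidal y-axis, so I = ΣĪ (holes subtracted) = 1 210 004 mm⁴.

Iy ≈ 1.210 × 10⁶ mm⁴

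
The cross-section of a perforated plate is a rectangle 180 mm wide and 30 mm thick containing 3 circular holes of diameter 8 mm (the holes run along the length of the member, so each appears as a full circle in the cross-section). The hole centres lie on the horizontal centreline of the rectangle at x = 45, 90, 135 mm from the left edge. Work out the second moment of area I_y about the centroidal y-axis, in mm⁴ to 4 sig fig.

Break the section into simple shapes (no overlaps), measuring from the bottom-left corner of the bounding box.
Plate: 180 × 30, A = 5 400 mm², x = 90 mm, Ī = 14 580 000 mm⁴.
Hole 1 (subtracted): ⌀8, A = 50.2655 mm², x = 45 mm, Ī = 201.062 mm⁴.
Hole 2 (subtracted): ⌀8, A = 50.2655 mm², x = 90 mm, Ī = 201.062 mm⁴.
Hole 3 (subtracted): ⌀8, A = 50.2655 mm², x = 135 mm, Ī = 201.062 mm⁴.
By symmetry the centroid is at mid-width, x̄ = 90 mm.
Transfer each piece to the centroidal y-axis using Ī + A·d² with d = x − 90:
  plate: d = 0 mm → contributes +14 580 000 mm⁴
  hole 1: d = -45 mm → contributes −101 989 mm⁴
  hole 2: d = 0 mm → contributes −201.062 mm⁴
  hole 3: d = 45 mm → contributes −101 989 mm⁴
Total I = 14 375 822 mm⁴.

I_y ≈ 1.438 × 10⁷ mm⁴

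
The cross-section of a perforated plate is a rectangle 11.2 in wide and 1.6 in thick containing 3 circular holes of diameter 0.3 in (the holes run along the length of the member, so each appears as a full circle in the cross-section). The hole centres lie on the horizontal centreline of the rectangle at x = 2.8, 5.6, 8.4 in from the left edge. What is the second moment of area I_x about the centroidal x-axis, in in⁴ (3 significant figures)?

I_x ≈ 3.82 in⁴

Break the section into simple shapes (no overlaps), measuring from the bottom-left corner of the bounding box.
Plate: 11.2 × 1.6, A = 17.92 in², y = 0.8 in, Ī = 3.8229 in⁴.
Hole 1 (subtracted): ⌀0.3, A = 0.070686 in², y = 0.8 in, Ī = 0.00039761 in⁴.
Hole 2 (subtracted): ⌀0.3, A = 0.070686 in², y = 0.8 in, Ī = 0.00039761 in⁴.
Hole 3 (subtracted): ⌀0.3, A = 0.070686 in², y = 0.8 in, Ī = 0.00039761 in⁴.
By symmetry the centroid is at mid-height, ȳ = 0.8 in.
All pieces are centred on the centroidal x-axis, so I = ΣĪ (holes subtracted) = 3.8217 in⁴.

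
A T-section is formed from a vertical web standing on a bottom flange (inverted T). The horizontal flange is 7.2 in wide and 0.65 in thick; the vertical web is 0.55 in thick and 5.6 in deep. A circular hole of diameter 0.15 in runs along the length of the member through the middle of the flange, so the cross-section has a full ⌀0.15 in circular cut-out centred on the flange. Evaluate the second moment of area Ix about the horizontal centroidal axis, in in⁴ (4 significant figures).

Break the section into simple shapes (no overlaps), measuring from the bottom-left corner of the bounding box.
Flange: 7.2 × 0.65, A = 4.68 in², y = 0.325 in, Ī = 0.164775 in⁴.
Web: 0.55 × 5.6, A = 3.08 in², y = 3.45 in, Ī = 8.04907 in⁴.
Hole (subtracted): ⌀0.15, A = 0.0176715 in², y = 0.325 in, Ī = 0.0000248505 in⁴.
Centroid: ȳ = ΣA·y / ΣA = 1.56817 in.
Transfer each piece to the horizontal centroidal axis using Ī + A·d² with d = y − 1.56817:
  flange: d = -1.24317 in → contributes +7.39754 in⁴
  web: d = 1.88183 in → contributes +18.9563 in⁴
  hole: d = -1.24317 in → contributes −0.0273354 in⁴
Total I = 26.3265 in⁴.

Ix ≈ 26.33 in⁴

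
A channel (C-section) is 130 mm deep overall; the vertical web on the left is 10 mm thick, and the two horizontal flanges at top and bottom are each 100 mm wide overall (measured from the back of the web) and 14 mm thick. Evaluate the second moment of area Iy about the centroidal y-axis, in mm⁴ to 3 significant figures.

Iy ≈ 3.86 × 10⁶ mm⁴

Split into non-overlapping primitives; take the origin at the lower-left of the bounding box.
Web: 10 × 130, A = 1 300 mm², x = 5 mm, Ī = 10 833 mm⁴.
Top flange (beyond web): 90 × 14, A = 1 260 mm², x = 55 mm, Ī = 850 500 mm⁴.
Bottom flange (beyond web): 90 × 14, A = 1 260 mm², x = 55 mm, Ī = 850 500 mm⁴.
Centroid: x̄ = ΣA·x / ΣA = 37.984 mm.
Transfer each piece to the centroidal y-axis using Ī + A·d² with d = x − 37.984:
  web: d = -32.984 mm → contributes +1 425 186 mm⁴
  top flange (beyond web): d = 17.016 mm → contributes +1 215 313 mm⁴
  bottom flange (beyond web): d = 17.016 mm → contributes +1 215 313 mm⁴
Total I = 3 855 812 mm⁴.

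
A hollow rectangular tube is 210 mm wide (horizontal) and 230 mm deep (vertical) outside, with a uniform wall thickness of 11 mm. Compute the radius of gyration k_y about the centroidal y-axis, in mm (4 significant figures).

k_y ≈ 82.33 mm

Break the section into simple shapes (no overlaps), measuring from the bottom-left corner of the bounding box.
Outer rectangle: 210 × 230, A = 48 300 mm², x = 105 mm, Ī = 177 502 500 mm⁴.
Inner void (subtracted): 188 × 208, A = 39 104 mm², x = 105 mm, Ī = 115 174 315 mm⁴.
By symmetry the centroid is at mid-width, x̄ = 105 mm.
All pieces are centred on the centroidal y-axis, so I = ΣĪ (holes subtracted) = 62 328 185 mm⁴.
Radius of gyration: k = √(I/A) = √(62 328 185 / 9 196) = 82.3271 mm.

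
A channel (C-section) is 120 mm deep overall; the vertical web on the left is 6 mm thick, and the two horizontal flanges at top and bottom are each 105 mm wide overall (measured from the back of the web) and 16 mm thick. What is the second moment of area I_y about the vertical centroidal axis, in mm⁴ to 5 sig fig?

Break the section into simple shapes (no overlaps), measuring from the bottom-left corner of the bounding box.
Web: 6 × 120, A = 720 mm², x = 3 mm, Ī = 2 160 mm⁴.
Top flange (beyond web): 99 × 16, A = 1 584 mm², x = 55.5 mm, Ī = 1 293 732 mm⁴.
Bottom flange (beyond web): 99 × 16, A = 1 584 mm², x = 55.5 mm, Ī = 1 293 732 mm⁴.
Centroid: x̄ = ΣA·x / ΣA = 45.77778 mm.
Transfer each piece to the vertical centroidal axis using Ī + A·d² with d = x − 45.77778:
  web: d = -42.77778 mm → contributes +1 319 716 mm⁴
  top flange (beyond web): d = 9.722222 mm → contributes +1 443 454 mm⁴
  bottom flange (beyond web): d = 9.722222 mm → contributes +1 443 454 mm⁴
Total I = 4 206 624 mm⁴.

I_y ≈ 4.2066 × 10⁶ mm⁴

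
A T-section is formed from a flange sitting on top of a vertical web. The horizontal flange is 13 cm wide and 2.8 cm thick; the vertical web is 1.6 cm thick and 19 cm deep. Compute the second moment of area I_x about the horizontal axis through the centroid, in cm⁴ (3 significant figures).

I_x ≈ 2910 cm⁴

Break the section into simple shapes (no overlaps), measuring from the bottom-left corner of the bounding box.
Flange: 13 × 2.8, A = 36.4 cm², y = 20.4 cm, Ī = 23.781 cm⁴.
Web: 1.6 × 19, A = 30.4 cm², y = 9.5 cm, Ī = 914.53 cm⁴.
Centroid: ȳ = ΣA·y / ΣA = 15.44 cm.
Transfer each piece to the horizontal axis through the centroid using Ī + A·d² with d = y − 15.44:
  flange: d = 4.9605 cm → contributes +919.45 cm⁴
  web: d = -5.9395 cm → contributes +1 987 cm⁴
Total I = 2906.4 cm⁴.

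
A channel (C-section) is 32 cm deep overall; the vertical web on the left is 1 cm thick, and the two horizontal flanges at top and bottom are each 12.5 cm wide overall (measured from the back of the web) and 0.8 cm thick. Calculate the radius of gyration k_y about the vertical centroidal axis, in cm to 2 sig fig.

k_y ≈ 3.6 cm

Break the section into simple shapes (no overlaps), measuring from the bottom-left corner of the bounding box.
Web: 1 × 32, A = 32 cm², x = 0.5 cm, Ī = 2.667 cm⁴.
Top flange (beyond web): 11.5 × 0.8, A = 9.2 cm², x = 6.75 cm, Ī = 101.4 cm⁴.
Bottom flange (beyond web): 11.5 × 0.8, A = 9.2 cm², x = 6.75 cm, Ī = 101.4 cm⁴.
Centroid: x̄ = ΣA·x / ΣA = 2.782 cm.
Transfer each piece to the vertical centroidal axis using Ī + A·d² with d = x − 2.782:
  web: d = -2.282 cm → contributes +169.3 cm⁴
  top flange (beyond web): d = 3.968 cm → contributes +246.3 cm⁴
  bottom flange (beyond web): d = 3.968 cm → contributes +246.3 cm⁴
Total I = 661.8 cm⁴.
Radius of gyration: k = √(I/A) = √(661.8 / 50.4) = 3.624 cm.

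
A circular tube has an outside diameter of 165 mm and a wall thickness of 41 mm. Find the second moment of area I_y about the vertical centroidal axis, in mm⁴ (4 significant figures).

I_y ≈ 3.405 × 10⁷ mm⁴

Break the section into simple shapes (no overlaps), measuring from the bottom-left corner of the bounding box.
Outer circle: ⌀165, A = 21382.5 mm², x = 82.5 mm, Ī = 36 383 601 mm⁴.
Bore (subtracted): ⌀83, A = 5410.61 mm², x = 82.5 mm, Ī = 2 329 605 mm⁴.
By symmetry the centroid is at mid-width, x̄ = 82.5 mm.
All pieces are centred on the vertical centroidal axis, so I = ΣĪ (holes subtracted) = 34 053 996 mm⁴.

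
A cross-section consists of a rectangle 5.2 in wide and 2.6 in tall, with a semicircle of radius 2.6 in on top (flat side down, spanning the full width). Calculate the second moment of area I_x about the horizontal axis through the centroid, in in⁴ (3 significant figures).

Split into non-overlapping primitives; take the origin at the lower-left of the bounding box.
Rectangular body: 5.2 × 2.6, A = 13.52 in², y = 1.3 in, Ī = 7.6163 in⁴.
Semicircular cap: semicircle r = 2.6, A = 10.619 in², y = 3.7035 in, Ī = 5.0156 in⁴.
Centroid: ȳ = ΣA·y / ΣA = 2.3573 in.
Transfer each piece to the horizontal axis through the centroid using Ī + A·d² with d = y − 2.3573:
  rectangular body: d = -1.0573 in → contributes +22.73 in⁴
  semicircular cap: d = 1.3462 in → contributes +24.259 in⁴
Total I = 46.989 in⁴.

I_x ≈ 47.0 in⁴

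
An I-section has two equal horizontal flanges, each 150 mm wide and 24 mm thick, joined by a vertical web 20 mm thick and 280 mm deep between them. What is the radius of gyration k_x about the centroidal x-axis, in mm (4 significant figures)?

k_x ≈ 126.0 mm

Treat the section as a set of non-overlapping primitives; coordinates are from the bounding-box lower-left.
Bottom flange: 150 × 24, A = 3 600 mm², y = 12 mm, Ī = 172 800 mm⁴.
Web: 20 × 280, A = 5 600 mm², y = 164 mm, Ī = 36 586 667 mm⁴.
Top flange: 150 × 24, A = 3 600 mm², y = 316 mm, Ī = 172 800 mm⁴.
By symmetry the centroid is at mid-height, ȳ = 164 mm.
Transfer each piece to the centroidal x-axis using Ī + A·d² with d = y − 164:
  bottom flange: d = -152 mm → contributes +83 347 200 mm⁴
  web: d = 0 mm → contributes +36 586 667 mm⁴
  top flange: d = 152 mm → contributes +83 347 200 mm⁴
Total I = 203 281 067 mm⁴.
Radius of gyration: k = √(I/A) = √(203 281 067 / 12 800) = 126.021 mm.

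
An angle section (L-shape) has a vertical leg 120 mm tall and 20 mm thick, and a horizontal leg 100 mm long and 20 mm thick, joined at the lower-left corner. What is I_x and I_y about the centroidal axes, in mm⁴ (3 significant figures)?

I_x ≈ 5.33 × 10⁶ mm⁴, I_y ≈ 3.33 × 10⁶ mm⁴

Decompose the section into non-overlapping parts with the origin at the bottom-left of its bounding rectangle.
Vertical leg: 20 × 120, A = 2 400 mm², y = 60 mm, Ī = 2 880 000 mm⁴.
Horizontal leg (remainder): 80 × 20, A = 1 600 mm², y = 10 mm, Ī = 53 333 mm⁴.
Centroid: ȳ = ΣA·y / ΣA = 40 mm.
Transfer each piece to the centroidal x-axis using Ī + A·d² with d = y − 40:
  vertical leg: d = 20 mm → contributes +3 840 000 mm⁴
  horizontal leg (remainder): d = -30 mm → contributes +1 493 333 mm⁴
Total I = 5 333 333 mm⁴.
For the y-axis: x̄ = 30 mm.
Repeating about the centroidal y-axis gives I_y = 3 333 333 mm⁴.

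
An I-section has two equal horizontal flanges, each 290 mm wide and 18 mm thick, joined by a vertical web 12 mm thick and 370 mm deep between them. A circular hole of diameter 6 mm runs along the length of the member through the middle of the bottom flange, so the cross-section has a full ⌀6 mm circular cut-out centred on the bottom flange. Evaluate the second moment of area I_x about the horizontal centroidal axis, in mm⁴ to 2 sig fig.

I_x ≈ 4.4 × 10⁸ mm⁴

Break the section into simple shapes (no overlaps), measuring from the bottom-left corner of the bounding box.
Bottom flange: 290 × 18, A = 5 220 mm², y = 9 mm, Ī = 140 940 mm⁴.
Web: 12 × 370, A = 4 440 mm², y = 203 mm, Ī = 50 653 000 mm⁴.
Top flange: 290 × 18, A = 5 220 mm², y = 397 mm, Ī = 140 940 mm⁴.
Hole (subtracted): ⌀6, A = 28.27 mm², y = 9 mm, Ī = 63.62 mm⁴.
Centroid: ȳ = ΣA·y / ΣA = 203.4 mm.
Transfer each piece to the horizontal centroidal axis using Ī + A·d² with d = y − 203.4:
  bottom flange: d = -194.4 mm → contributes +197 349 603 mm⁴
  web: d = -0.3693 mm → contributes +50 653 606 mm⁴
  top flange: d = 193.6 mm → contributes +195 853 541 mm⁴
  hole: d = -194.4 mm → contributes −1 068 252 mm⁴
Total I = 442 788 498 mm⁴.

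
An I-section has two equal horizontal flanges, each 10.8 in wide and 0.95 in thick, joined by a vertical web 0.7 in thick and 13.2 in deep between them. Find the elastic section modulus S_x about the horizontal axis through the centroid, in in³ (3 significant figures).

Treat the section as a set of non-overlapping primitives; coordinates are from the bounding-box lower-left.
Bottom flange: 10.8 × 0.95, A = 10.26 in², y = 0.475 in, Ī = 0.77164 in⁴.
Web: 0.7 × 13.2, A = 9.24 in², y = 7.55 in, Ī = 134.16 in⁴.
Top flange: 10.8 × 0.95, A = 10.26 in², y = 14.625 in, Ī = 0.77164 in⁴.
By symmetry the centroid is at mid-height, ȳ = 7.55 in.
Transfer each piece to the horizontal axis through the centroid using Ī + A·d² with d = y − 7.55:
  bottom flange: d = -7.075 in → contributes +514.34 in⁴
  web: d = 0 in → contributes +134.16 in⁴
  top flange: d = 7.075 in → contributes +514.34 in⁴
Total I = 1162.8 in⁴.
Extreme fibre distance c = 7.55 in; S = I/c = 154.02 in³.

S_x ≈ 154 in³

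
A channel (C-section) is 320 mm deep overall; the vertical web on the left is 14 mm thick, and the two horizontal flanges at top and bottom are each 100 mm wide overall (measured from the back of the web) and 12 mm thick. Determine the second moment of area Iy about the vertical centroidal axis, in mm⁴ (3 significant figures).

Break the section into simple shapes (no overlaps), measuring from the bottom-left corner of the bounding box.
Web: 14 × 320, A = 4 480 mm², x = 7 mm, Ī = 73 173 mm⁴.
Top flange (beyond web): 86 × 12, A = 1 032 mm², x = 57 mm, Ī = 636 056 mm⁴.
Bottom flange (beyond web): 86 × 12, A = 1 032 mm², x = 57 mm, Ī = 636 056 mm⁴.
Centroid: x̄ = ΣA·x / ΣA = 22.77 mm.
Transfer each piece to the vertical centroidal axis using Ī + A·d² with d = x − 22.77:
  web: d = -15.77 mm → contributes +1 187 342 mm⁴
  top flange (beyond web): d = 34.23 mm → contributes +1 845 231 mm⁴
  bottom flange (beyond web): d = 34.23 mm → contributes +1 845 231 mm⁴
Total I = 4 877 804 mm⁴.

Iy ≈ 4.88 × 10⁶ mm⁴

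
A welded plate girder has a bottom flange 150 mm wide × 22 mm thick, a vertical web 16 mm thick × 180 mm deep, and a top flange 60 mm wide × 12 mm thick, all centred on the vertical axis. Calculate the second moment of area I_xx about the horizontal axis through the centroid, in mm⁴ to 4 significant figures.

I_xx ≈ 3.810 × 10⁷ mm⁴

Break the section into simple shapes (no overlaps), measuring from the bottom-left corner of the bounding box.
Bottom plate: 150 × 22, A = 3 300 mm², y = 11 mm, Ī = 133 100 mm⁴.
Web plate: 16 × 180, A = 2 880 mm², y = 112 mm, Ī = 7 776 000 mm⁴.
Top plate: 60 × 12, A = 720 mm², y = 208 mm, Ī = 8 640 mm⁴.
Centroid: ȳ = ΣA·y / ΣA = 73.713 mm.
Transfer each piece to the horizontal axis through the centroid using Ī + A·d² with d = y − 73.713:
  bottom plate: d = -62.713 mm → contributes +13 111 755 mm⁴
  web plate: d = 38.287 mm → contributes +11 997 766 mm⁴
  top plate: d = 134.287 mm → contributes +12 992 390 mm⁴
Total I = 38 101 912 mm⁴.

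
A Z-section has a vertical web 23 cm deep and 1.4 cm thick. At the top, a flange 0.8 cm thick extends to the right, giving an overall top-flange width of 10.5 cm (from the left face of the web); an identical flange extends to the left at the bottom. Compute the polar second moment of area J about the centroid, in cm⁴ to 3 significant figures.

Decompose the section into non-overlapping parts with the origin at the bottom-left of its bounding rectangle.
Web: 1.4 × 23, A = 32.2 cm², y = 11.5 cm, Ī = 1419.5 cm⁴.
Top flange (beyond web): 9.1 × 0.8, A = 7.28 cm², y = 22.6 cm, Ī = 0.38827 cm⁴.
Bottom flange (beyond web): 9.1 × 0.8, A = 7.28 cm², y = 0.4 cm, Ī = 0.38827 cm⁴.
Centroid: ȳ = ΣA·y / ΣA = 11.5 cm.
Transfer each piece to the centroidal x-axis using Ī + A·d² with d = y − 11.5:
  web: d = 0 cm → contributes +1419.5 cm⁴
  top flange (beyond web): d = 11.1 cm → contributes +897.36 cm⁴
  bottom flange (beyond web): d = -11.1 cm → contributes +897.36 cm⁴
Total I = 3214.2 cm⁴.
For the y-axis: x̄ = 9.8 cm.
Repeating about the centroidal y-axis gives I_y = 507.05 cm⁴.
Polar second moment: J = I_x + I_y = 3721.2 cm⁴.

J ≈ 3720 cm⁴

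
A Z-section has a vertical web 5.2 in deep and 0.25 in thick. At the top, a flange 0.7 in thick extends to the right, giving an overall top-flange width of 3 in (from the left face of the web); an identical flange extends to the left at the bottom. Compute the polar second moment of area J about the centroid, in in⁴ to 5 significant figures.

J ≈ 33.673 in⁴

Split into non-overlapping primitives; take the origin at the lower-left of the bounding box.
Web: 0.25 × 5.2, A = 1.3 in², y = 2.6 in, Ī = 2.929333 in⁴.
Top flange (beyond web): 2.75 × 0.7, A = 1.925 in², y = 4.85 in, Ī = 0.07860417 in⁴.
Bottom flange (beyond web): 2.75 × 0.7, A = 1.925 in², y = 0.35 in, Ī = 0.07860417 in⁴.
Centroid: ȳ = ΣA·y / ΣA = 2.6 in.
Transfer each piece to the centroidal x-axis using Ī + A·d² with d = y − 2.6:
  web: d = 0 in → contributes +2.929333 in⁴
  top flange (beyond web): d = 2.25 in → contributes +9.823917 in⁴
  bottom flange (beyond web): d = -2.25 in → contributes +9.823917 in⁴
Total I = 22.57717 in⁴.
For the y-axis: x̄ = 2.875 in.
Repeating about the centroidal y-axis gives I_y = 11.09557 in⁴.
Polar second moment: J = I_x + I_y = 33.67274 in⁴.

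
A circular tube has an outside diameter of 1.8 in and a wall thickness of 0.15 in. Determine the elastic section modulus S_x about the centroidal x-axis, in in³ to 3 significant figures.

S_x ≈ 0.296 in³

Split into non-overlapping primitives; take the origin at the lower-left of the bounding box.
Outer circle: ⌀1.8, A = 2.5447 in², y = 0.9 in, Ī = 0.5153 in⁴.
Bore (subtracted): ⌀1.5, A = 1.7671 in², y = 0.9 in, Ī = 0.2485 in⁴.
By symmetry the centroid is at mid-height, ȳ = 0.9 in.
All pieces are centred on the centroidal x-axis, so I = ΣĪ (holes subtracted) = 0.26679 in⁴.
Extreme fibre distance c = 0.9 in; S = I/c = 0.29644 in³.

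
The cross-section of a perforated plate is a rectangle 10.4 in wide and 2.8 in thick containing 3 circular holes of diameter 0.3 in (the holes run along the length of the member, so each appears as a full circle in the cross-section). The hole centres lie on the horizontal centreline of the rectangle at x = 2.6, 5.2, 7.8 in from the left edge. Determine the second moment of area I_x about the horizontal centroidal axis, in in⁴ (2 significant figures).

I_x ≈ 19 in⁴

Split into non-overlapping primitives; take the origin at the lower-left of the bounding box.
Plate: 10.4 × 2.8, A = 29.12 in², y = 1.4 in, Ī = 19.03 in⁴.
Hole 1 (subtracted): ⌀0.3, A = 0.07069 in², y = 1.4 in, Ī = 0.0003976 in⁴.
Hole 2 (subtracted): ⌀0.3, A = 0.07069 in², y = 1.4 in, Ī = 0.0003976 in⁴.
Hole 3 (subtracted): ⌀0.3, A = 0.07069 in², y = 1.4 in, Ī = 0.0003976 in⁴.
By symmetry the centroid is at mid-height, ȳ = 1.4 in.
All pieces are centred on the horizontal centroidal axis, so I = ΣĪ (holes subtracted) = 19.02 in⁴.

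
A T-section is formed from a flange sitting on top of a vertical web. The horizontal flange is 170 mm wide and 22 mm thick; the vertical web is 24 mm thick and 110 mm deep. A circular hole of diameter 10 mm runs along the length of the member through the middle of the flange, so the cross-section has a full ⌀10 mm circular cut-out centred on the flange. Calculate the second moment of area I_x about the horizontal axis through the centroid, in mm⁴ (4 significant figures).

I_x ≈ 9.494 × 10⁶ mm⁴

Split into non-overlapping primitives; take the origin at the lower-left of the bounding box.
Flange: 170 × 22, A = 3 740 mm², y = 121 mm, Ī = 150 847 mm⁴.
Web: 24 × 110, A = 2 640 mm², y = 55 mm, Ī = 2 662 000 mm⁴.
Hole (subtracted): ⌀10, A = 78.5398 mm², y = 121 mm, Ī = 490.874 mm⁴.
Centroid: ȳ = ΣA·y / ΣA = 93.3493 mm.
Transfer each piece to the horizontal axis through the centroid using Ī + A·d² with d = y − 93.3493:
  flange: d = 27.6507 mm → contributes +3 010 313 mm⁴
  web: d = -38.3493 mm → contributes +6 544 559 mm⁴
  hole: d = 27.6507 mm → contributes −60539.5 mm⁴
Total I = 9 494 332 mm⁴.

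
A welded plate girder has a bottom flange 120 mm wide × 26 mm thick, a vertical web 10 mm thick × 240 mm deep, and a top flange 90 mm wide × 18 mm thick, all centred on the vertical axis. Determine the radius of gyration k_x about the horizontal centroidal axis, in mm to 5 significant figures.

k_x ≈ 110.98 mm

Decompose the section into non-overlapping parts with the origin at the bottom-left of its bounding rectangle.
Bottom plate: 120 × 26, A = 3 120 mm², y = 13 mm, Ī = 175 760 mm⁴.
Web plate: 10 × 240, A = 2 400 mm², y = 146 mm, Ī = 11 520 000 mm⁴.
Top plate: 90 × 18, A = 1 620 mm², y = 275 mm, Ī = 43 740 mm⁴.
Centroid: ȳ = ΣA·y / ΣA = 117.1513 mm.
Transfer each piece to the horizontal centroidal axis using Ī + A·d² with d = y − 117.1513:
  bottom plate: d = -104.1513 mm → contributes +34 019 913 mm⁴
  web plate: d = 28.84874 mm → contributes +13 517 399 mm⁴
  top plate: d = 157.8487 mm → contributes +40 408 024 mm⁴
Total I = 87 945 337 mm⁴.
Radius of gyration: k = √(I/A) = √(87 945 337 / 7 140) = 110.9832 mm.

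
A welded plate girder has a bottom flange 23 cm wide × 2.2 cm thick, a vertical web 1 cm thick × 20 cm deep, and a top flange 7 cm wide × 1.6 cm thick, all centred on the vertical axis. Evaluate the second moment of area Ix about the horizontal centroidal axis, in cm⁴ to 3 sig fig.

Ix ≈ 5860 cm⁴

Treat the section as a set of non-overlapping primitives; coordinates are from the bounding-box lower-left.
Bottom plate: 23 × 2.2, A = 50.6 cm², y = 1.1 cm, Ī = 20.409 cm⁴.
Web plate: 1 × 20, A = 20 cm², y = 12.2 cm, Ī = 666.67 cm⁴.
Top plate: 7 × 1.6, A = 11.2 cm², y = 23 cm, Ī = 2.3893 cm⁴.
Centroid: ȳ = ΣA·y / ΣA = 6.8125 cm.
Transfer each piece to the horizontal centroidal axis using Ī + A·d² with d = y − 6.8125:
  bottom plate: d = -5.7125 cm → contributes +1671.6 cm⁴
  web plate: d = 5.3875 cm → contributes +1247.2 cm⁴
  top plate: d = 16.188 cm → contributes +2937.2 cm⁴
Total I = 5 856 cm⁴.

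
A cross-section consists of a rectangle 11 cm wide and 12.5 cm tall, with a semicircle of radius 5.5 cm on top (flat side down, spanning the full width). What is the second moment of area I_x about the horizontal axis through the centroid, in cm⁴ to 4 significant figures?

Break the section into simple shapes (no overlaps), measuring from the bottom-left corner of the bounding box.
Rectangular body: 11 × 12.5, A = 137.5 cm², y = 6.25 cm, Ī = 1790.36 cm⁴.
Semicircular cap: semicircle r = 5.5, A = 47.5166 cm², y = 14.8343 cm, Ī = 100.434 cm⁴.
Centroid: ȳ = ΣA·y / ΣA = 8.45464 cm.
Transfer each piece to the horizontal axis through the centroid using Ī + A·d² with d = y − 8.45464:
  rectangular body: d = -2.20464 cm → contributes +2458.68 cm⁴
  semicircular cap: d = 6.37963 cm → contributes +2034.34 cm⁴
Total I = 4493.02 cm⁴.

I_x ≈ 4493 cm⁴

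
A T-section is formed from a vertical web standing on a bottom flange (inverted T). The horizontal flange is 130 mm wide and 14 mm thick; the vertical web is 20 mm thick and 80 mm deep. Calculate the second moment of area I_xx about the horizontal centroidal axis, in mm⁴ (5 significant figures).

Treat the section as a set of non-overlapping primitives; coordinates are from the bounding-box lower-left.
Flange: 130 × 14, A = 1 820 mm², y = 7 mm, Ī = 29726.67 mm⁴.
Web: 20 × 80, A = 1 600 mm², y = 54 mm, Ī = 853333.3 mm⁴.
Centroid: ȳ = ΣA·y / ΣA = 28.9883 mm.
Transfer each piece to the horizontal centroidal axis using Ī + A·d² with d = y − 28.9883:
  flange: d = -21.9883 mm → contributes +909670.3 mm⁴
  web: d = 25.0117 mm → contributes +1 854 269 mm⁴
Total I = 2 763 940 mm⁴.

I_xx ≈ 2.7639 × 10⁶ mm⁴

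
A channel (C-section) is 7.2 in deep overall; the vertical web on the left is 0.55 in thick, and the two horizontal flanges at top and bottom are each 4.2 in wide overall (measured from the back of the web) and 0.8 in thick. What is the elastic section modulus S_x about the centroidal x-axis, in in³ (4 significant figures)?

Break the section into simple shapes (no overlaps), measuring from the bottom-left corner of the bounding box.
Web: 0.55 × 7.2, A = 3.96 in², y = 3.6 in, Ī = 17.1072 in⁴.
Top flange (beyond web): 3.65 × 0.8, A = 2.92 in², y = 6.8 in, Ī = 0.155733 in⁴.
Bottom flange (beyond web): 3.65 × 0.8, A = 2.92 in², y = 0.4 in, Ī = 0.155733 in⁴.
By symmetry the centroid is at mid-height, ȳ = 3.6 in.
Transfer each piece to the centroidal x-axis using Ī + A·d² with d = y − 3.6:
  web: d = 0 in → contributes +17.1072 in⁴
  top flange (beyond web): d = 3.2 in → contributes +30.0565 in⁴
  bottom flange (beyond web): d = -3.2 in → contributes +30.0565 in⁴
Total I = 77.2203 in⁴.
Extreme fibre distance c = 3.6 in; S = I/c = 21.4501 in³.

S_x ≈ 21.45 in³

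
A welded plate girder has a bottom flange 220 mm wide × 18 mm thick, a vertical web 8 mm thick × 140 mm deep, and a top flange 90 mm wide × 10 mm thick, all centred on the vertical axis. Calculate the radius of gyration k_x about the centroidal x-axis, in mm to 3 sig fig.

Treat the section as a set of non-overlapping primitives; coordinates are from the bounding-box lower-left.
Bottom plate: 220 × 18, A = 3 960 mm², y = 9 mm, Ī = 106 920 mm⁴.
Web plate: 8 × 140, A = 1 120 mm², y = 88 mm, Ī = 1 829 333 mm⁴.
Top plate: 90 × 10, A = 900 mm², y = 163 mm, Ī = 7 500 mm⁴.
Centroid: ȳ = ΣA·y / ΣA = 46.973 mm.
Transfer each piece to the centroidal x-axis using Ī + A·d² with d = y − 46.973:
  bottom plate: d = -37.973 mm → contributes +5 817 110 mm⁴
  web plate: d = 41.027 mm → contributes +3 714 511 mm⁴
  top plate: d = 116.03 mm → contributes +12 123 487 mm⁴
Total I = 21 655 109 mm⁴.
Radius of gyration: k = √(I/A) = √(21 655 109 / 5 980) = 60.177 mm.

k_x ≈ 60.2 mm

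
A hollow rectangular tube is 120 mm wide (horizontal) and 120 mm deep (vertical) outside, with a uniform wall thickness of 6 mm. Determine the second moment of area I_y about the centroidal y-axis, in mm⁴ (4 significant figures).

I_y ≈ 5.943 × 10⁶ mm⁴

Decompose the section into non-overlapping parts with the origin at the bottom-left of its bounding rectangle.
Outer rectangle: 120 × 120, A = 14 400 mm², x = 60 mm, Ī = 17 280 000 mm⁴.
Inner void (subtracted): 108 × 108, A = 11 664 mm², x = 60 mm, Ī = 11 337 408 mm⁴.
By symmetry the centroid is at mid-width, x̄ = 60 mm.
All pieces are centred on the centroidal y-axis, so I = ΣĪ (holes subtracted) = 5 942 592 mm⁴.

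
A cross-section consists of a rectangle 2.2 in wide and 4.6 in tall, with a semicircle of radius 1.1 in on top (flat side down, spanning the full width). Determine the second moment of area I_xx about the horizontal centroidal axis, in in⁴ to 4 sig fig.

I_xx ≈ 30.26 in⁴

Treat the section as a set of non-overlapping primitives; coordinates are from the bounding-box lower-left.
Rectangular body: 2.2 × 4.6, A = 10.12 in², y = 2.3 in, Ī = 17.8449 in⁴.
Semicircular cap: semicircle r = 1.1, A = 1.90066 in², y = 5.06685 in, Ī = 0.160695 in⁴.
Centroid: ȳ = ΣA·y / ΣA = 2.73748 in.
Transfer each piece to the horizontal centroidal axis using Ī + A·d² with d = y − 2.73748:
  rectangular body: d = -0.437485 in → contributes +19.7818 in⁴
  semicircular cap: d = 2.32937 in → contributes +10.4736 in⁴
Total I = 30.2555 in⁴.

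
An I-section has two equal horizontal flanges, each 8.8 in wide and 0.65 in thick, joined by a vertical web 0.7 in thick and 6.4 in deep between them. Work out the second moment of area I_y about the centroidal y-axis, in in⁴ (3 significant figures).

I_y ≈ 74.0 in⁴

Decompose the section into non-overlapping parts with the origin at the bottom-left of its bounding rectangle.
Bottom flange: 8.8 × 0.65, A = 5.72 in², x = 4.4 in, Ī = 36.913 in⁴.
Web: 0.7 × 6.4, A = 4.48 in², x = 4.4 in, Ī = 0.18293 in⁴.
Top flange: 8.8 × 0.65, A = 5.72 in², x = 4.4 in, Ī = 36.913 in⁴.
By symmetry the centroid is at mid-width, x̄ = 4.4 in.
All pieces are centred on the centroidal y-axis, so I = ΣĪ = 74.009 in⁴.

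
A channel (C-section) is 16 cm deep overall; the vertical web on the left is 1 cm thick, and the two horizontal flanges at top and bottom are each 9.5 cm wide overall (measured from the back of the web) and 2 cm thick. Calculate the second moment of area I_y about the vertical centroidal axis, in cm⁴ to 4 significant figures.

Treat the section as a set of non-overlapping primitives; coordinates are from the bounding-box lower-left.
Web: 1 × 16, A = 16 cm², x = 0.5 cm, Ī = 1.33333 cm⁴.
Top flange (beyond web): 8.5 × 2, A = 17 cm², x = 5.25 cm, Ī = 102.354 cm⁴.
Bottom flange (beyond web): 8.5 × 2, A = 17 cm², x = 5.25 cm, Ī = 102.354 cm⁴.
Centroid: x̄ = ΣA·x / ΣA = 3.73 cm.
Transfer each piece to the vertical centroidal axis using Ī + A·d² with d = x − 3.73:
  web: d = -3.23 cm → contributes +168.26 cm⁴
  top flange (beyond web): d = 1.52 cm → contributes +141.631 cm⁴
  bottom flange (beyond web): d = 1.52 cm → contributes +141.631 cm⁴
Total I = 451.522 cm⁴.

I_y ≈ 451.5 cm⁴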